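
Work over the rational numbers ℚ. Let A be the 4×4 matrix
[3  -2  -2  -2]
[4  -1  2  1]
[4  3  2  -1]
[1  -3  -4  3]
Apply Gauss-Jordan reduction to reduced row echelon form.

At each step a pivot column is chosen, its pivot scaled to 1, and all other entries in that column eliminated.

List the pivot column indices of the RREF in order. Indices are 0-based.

pivot columns: 0, 1, 2, 3

[1] R0 /= 3  ⇒  (1, -2/3, -2/3, -2/3)
     R1 -= 4·R0  ⇒  (0, 5/3, 14/3, 11/3)
     R2 -= 4·R0  ⇒  (0, 17/3, 14/3, 5/3)
     R3 -= 1·R0  ⇒  (0, -7/3, -10/3, 11/3)
[2] R1 /= 5/3  ⇒  (0, 1, 14/5, 11/5)
     R0 -= -2/3·R1  ⇒  (1, 0, 6/5, 4/5)
     R2 -= 17/3·R1  ⇒  (0, 0, -56/5, -54/5)
     R3 -= -7/3·R1  ⇒  (0, 0, 16/5, 44/5)
[3] R2 /= -56/5  ⇒  (0, 0, 1, 27/28)
     R0 -= 6/5·R2  ⇒  (1, 0, 0, -5/14)
     R1 -= 14/5·R2  ⇒  (0, 1, 0, -1/2)
     R3 -= 16/5·R2  ⇒  (0, 0, 0, 40/7)
[4] R3 /= 40/7  ⇒  (0, 0, 0, 1)
     R0 -= -5/14·R3  ⇒  (1, 0, 0, 0)
     R1 -= -1/2·R3  ⇒  (0, 1, 0, 0)
     R2 -= 27/28·R3  ⇒  (0, 0, 1, 0)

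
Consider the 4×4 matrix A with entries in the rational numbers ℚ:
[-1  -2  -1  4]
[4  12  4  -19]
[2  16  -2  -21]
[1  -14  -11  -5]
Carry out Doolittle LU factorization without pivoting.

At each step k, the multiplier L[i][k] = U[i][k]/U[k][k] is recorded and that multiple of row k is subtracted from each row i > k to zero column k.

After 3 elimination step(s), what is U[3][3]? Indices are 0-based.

U[3][3] = -1

k=0: U[0][0]=-1
  eliminate (1,0): mult=-4, new row 1: (0, 4, 0, -3); set L[1][0]=-4
  eliminate (2,0): mult=-2, new row 2: (0, 12, -4, -13); set L[2][0]=-2
  eliminate (3,0): mult=-1, new row 3: (0, -16, -12, -1); set L[3][0]=-1
k=1: U[1][1]=4
  eliminate (2,1): mult=3, new row 2: (0, 0, -4, -4); set L[2][1]=3
  eliminate (3,1): mult=-4, new row 3: (0, 0, -12, -13); set L[3][1]=-4
k=2: U[2][2]=-4
  eliminate (3,2): mult=3, new row 3: (0, 0, 0, -1); set L[3][2]=3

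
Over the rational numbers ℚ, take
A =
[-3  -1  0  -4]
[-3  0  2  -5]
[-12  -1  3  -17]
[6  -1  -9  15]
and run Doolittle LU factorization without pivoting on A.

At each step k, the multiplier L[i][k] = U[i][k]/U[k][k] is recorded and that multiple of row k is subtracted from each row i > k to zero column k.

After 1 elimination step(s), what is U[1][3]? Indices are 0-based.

U[1][3] = -1

[col 0] pivot -3
  R1 -= 1*R0 → (0, 1, 2, -1)  (L[1][0] := 1)
  R2 -= 4*R0 → (0, 3, 3, -1)  (L[2][0] := 4)
  R3 -= -2*R0 → (0, -3, -9, 7)  (L[3][0] := -2)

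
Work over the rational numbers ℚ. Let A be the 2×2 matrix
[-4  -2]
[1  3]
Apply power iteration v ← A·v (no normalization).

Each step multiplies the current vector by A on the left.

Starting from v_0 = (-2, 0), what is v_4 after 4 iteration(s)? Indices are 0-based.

v_4 = (-388, 42)

v_0 = (-2, 0).
v_1 = A·v_0 = (8, -2).
v_2 = A·v_1 = (-28, 2).
v_3 = A·v_2 = (108, -22).
v_4 = A·v_3 = (-388, 42).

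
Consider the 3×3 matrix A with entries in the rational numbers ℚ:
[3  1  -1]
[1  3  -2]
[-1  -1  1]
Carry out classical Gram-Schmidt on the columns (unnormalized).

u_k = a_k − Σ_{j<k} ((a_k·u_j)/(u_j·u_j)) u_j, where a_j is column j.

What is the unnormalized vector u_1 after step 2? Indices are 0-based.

Step 1: u_0 = a_0 = (3, 1, -1).
Step 2: u_1 = a_1 − (7/11)·u_0 = (-10/11, 26/11, -4/11).

u_1 = (-10/11, 26/11, -4/11)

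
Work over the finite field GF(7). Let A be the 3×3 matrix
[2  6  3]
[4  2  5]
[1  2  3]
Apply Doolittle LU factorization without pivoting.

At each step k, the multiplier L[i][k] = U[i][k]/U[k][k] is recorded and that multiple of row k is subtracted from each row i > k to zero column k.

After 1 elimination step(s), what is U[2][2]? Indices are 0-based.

Step 1: pivot at (0,0) is 2.
  row1 ← row1 − (2)·row0  ⇒  L[1][0]=2, U row1=(0, 4, 6)
  row2 ← row2 − (4)·row0  ⇒  L[2][0]=4, U row2=(0, 6, 5)

U[2][2] = 5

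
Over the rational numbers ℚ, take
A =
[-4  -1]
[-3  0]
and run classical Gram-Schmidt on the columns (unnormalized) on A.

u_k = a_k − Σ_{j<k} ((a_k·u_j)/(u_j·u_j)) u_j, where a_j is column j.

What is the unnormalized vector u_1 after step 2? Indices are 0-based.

u_1 = (-9/25, 12/25)

Step 1: u_0 = a_0 = (-4, -3).
Step 2: u_1 = a_1 − (4/25)·u_0 = (-9/25, 12/25).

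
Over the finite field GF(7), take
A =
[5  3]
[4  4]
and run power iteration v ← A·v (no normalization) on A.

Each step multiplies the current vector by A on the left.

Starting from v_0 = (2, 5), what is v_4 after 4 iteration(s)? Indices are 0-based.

v_0 = (2, 5).
v_1 = A·v_0 = (4, 0).
v_2 = A·v_1 = (6, 2).
v_3 = A·v_2 = (1, 4).
v_4 = A·v_3 = (3, 6).

v_4 = (3, 6)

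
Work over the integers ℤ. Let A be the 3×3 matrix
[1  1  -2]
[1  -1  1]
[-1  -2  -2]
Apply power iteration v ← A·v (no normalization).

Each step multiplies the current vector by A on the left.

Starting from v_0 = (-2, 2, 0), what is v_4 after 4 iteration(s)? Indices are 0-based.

v_4 = (44, -60, 58)

v_0 = (-2, 2, 0).
v_1 = A·v_0 = (0, -4, -2).
v_2 = A·v_1 = (0, 2, 12).
v_3 = A·v_2 = (-22, 10, -28).
v_4 = A·v_3 = (44, -60, 58).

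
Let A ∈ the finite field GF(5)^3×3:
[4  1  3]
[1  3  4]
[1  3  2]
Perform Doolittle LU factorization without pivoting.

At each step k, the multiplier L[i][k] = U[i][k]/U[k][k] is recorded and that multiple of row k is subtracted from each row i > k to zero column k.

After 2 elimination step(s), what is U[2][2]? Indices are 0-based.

Step 1: pivot at (0,0) is 4.
  row1 ← row1 − (4)·row0  ⇒  L[1][0]=4, U row1=(0, 4, 2)
  row2 ← row2 − (4)·row0  ⇒  L[2][0]=4, U row2=(0, 4, 0)
Step 2: pivot at (1,1) is 4.
  row2 ← row2 − (1)·row1  ⇒  L[2][1]=1, U row2=(0, 0, 3)

U[2][2] = 3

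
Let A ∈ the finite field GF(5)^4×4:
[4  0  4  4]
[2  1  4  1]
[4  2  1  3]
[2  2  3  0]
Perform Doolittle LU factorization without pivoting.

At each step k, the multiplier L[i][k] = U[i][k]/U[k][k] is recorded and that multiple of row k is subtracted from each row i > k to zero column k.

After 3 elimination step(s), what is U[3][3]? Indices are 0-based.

U[3][3] = 1

k=0: U[0][0]=4
  eliminate (1,0): mult=3, new row 1: (0, 1, 2, 4); set L[1][0]=3
  eliminate (2,0): mult=1, new row 2: (0, 2, 2, 4); set L[2][0]=1
  eliminate (3,0): mult=3, new row 3: (0, 2, 1, 3); set L[3][0]=3
k=1: U[1][1]=1
  eliminate (2,1): mult=2, new row 2: (0, 0, 3, 1); set L[2][1]=2
  eliminate (3,1): mult=2, new row 3: (0, 0, 2, 0); set L[3][1]=2
k=2: U[2][2]=3
  eliminate (3,2): mult=4, new row 3: (0, 0, 0, 1); set L[3][2]=4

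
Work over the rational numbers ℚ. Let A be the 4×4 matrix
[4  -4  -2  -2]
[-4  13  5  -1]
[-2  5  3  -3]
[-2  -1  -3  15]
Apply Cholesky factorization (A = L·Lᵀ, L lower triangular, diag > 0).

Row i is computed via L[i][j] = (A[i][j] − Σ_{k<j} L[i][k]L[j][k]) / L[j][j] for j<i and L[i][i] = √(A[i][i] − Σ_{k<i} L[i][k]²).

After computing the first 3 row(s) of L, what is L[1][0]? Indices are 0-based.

Step 1: L[0][0] = √(4) = 2.
  L[1][0] = (-4) / L[0][0] = -2.
Step 2: L[1][1] = √(9) = 3.
  L[2][0] = (-2) / L[0][0] = -1.
  L[2][1] = (3) / L[1][1] = 1.
Step 3: L[2][2] = √(1) = 1.

L[1][0] = -2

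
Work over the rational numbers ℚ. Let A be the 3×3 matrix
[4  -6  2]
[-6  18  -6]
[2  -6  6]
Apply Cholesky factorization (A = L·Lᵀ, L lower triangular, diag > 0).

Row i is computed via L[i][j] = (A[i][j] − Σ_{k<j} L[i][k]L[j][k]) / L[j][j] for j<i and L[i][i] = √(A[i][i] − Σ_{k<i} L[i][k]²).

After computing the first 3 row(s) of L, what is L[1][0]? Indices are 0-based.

L[1][0] = -3

Step 1: L[0][0] = √(4) = 2.
  L[1][0] = (-6) / L[0][0] = -3.
Step 2: L[1][1] = √(9) = 3.
  L[2][0] = (2) / L[0][0] = 1.
  L[2][1] = (-3) / L[1][1] = -1.
Step 3: L[2][2] = √(4) = 2.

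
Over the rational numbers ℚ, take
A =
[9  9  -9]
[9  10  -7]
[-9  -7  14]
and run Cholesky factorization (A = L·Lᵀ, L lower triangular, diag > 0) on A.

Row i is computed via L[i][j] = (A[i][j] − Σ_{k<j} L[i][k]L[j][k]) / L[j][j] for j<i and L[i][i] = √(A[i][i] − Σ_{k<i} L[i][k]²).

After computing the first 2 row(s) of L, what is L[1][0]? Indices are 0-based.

Step 1: L[0][0] = √(9) = 3.
  L[1][0] = (9) / L[0][0] = 3.
Step 2: L[1][1] = √(1) = 1.

L[1][0] = 3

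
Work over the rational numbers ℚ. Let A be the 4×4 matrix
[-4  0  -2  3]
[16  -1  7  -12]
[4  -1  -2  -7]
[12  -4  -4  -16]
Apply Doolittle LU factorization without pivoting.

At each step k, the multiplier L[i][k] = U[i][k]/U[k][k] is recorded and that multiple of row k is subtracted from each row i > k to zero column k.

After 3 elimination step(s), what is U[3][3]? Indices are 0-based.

U[3][3] = 1

k=0: U[0][0]=-4
  eliminate (1,0): mult=-4, new row 1: (0, -1, -1, 0); set L[1][0]=-4
  eliminate (2,0): mult=-1, new row 2: (0, -1, -4, -4); set L[2][0]=-1
  eliminate (3,0): mult=-3, new row 3: (0, -4, -10, -7); set L[3][0]=-3
k=1: U[1][1]=-1
  eliminate (2,1): mult=1, new row 2: (0, 0, -3, -4); set L[2][1]=1
  eliminate (3,1): mult=4, new row 3: (0, 0, -6, -7); set L[3][1]=4
k=2: U[2][2]=-3
  eliminate (3,2): mult=2, new row 3: (0, 0, 0, 1); set L[3][2]=2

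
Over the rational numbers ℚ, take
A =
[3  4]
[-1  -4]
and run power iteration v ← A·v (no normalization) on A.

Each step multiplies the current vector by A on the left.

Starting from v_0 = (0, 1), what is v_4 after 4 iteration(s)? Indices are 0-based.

v_0 = (0, 1).
v_1 = A·v_0 = (4, -4).
v_2 = A·v_1 = (-4, 12).
v_3 = A·v_2 = (36, -44).
v_4 = A·v_3 = (-68, 140).

v_4 = (-68, 140)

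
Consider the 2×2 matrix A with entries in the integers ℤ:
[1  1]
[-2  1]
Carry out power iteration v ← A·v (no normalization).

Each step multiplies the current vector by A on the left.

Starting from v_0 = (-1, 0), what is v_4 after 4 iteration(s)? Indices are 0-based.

v_4 = (7, -8)

v_0 = (-1, 0).
v_1 = A·v_0 = (-1, 2).
v_2 = A·v_1 = (1, 4).
v_3 = A·v_2 = (5, 2).
v_4 = A·v_3 = (7, -8).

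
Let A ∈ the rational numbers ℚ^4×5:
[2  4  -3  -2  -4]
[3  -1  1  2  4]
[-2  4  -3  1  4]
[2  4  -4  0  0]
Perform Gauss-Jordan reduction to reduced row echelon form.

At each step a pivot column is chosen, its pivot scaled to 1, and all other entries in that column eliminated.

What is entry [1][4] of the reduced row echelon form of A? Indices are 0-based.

step 1: normalize row 0 (÷2) = (1, 2, -3/2, -1, -2)
  row 1: subtract 3×row0 = (0, -7, 11/2, 5, 10)
  row 2: subtract -2×row0 = (0, 8, -6, -1, 0)
  row 3: subtract 2×row0 = (0, 0, -1, 2, 4)
step 2: normalize row 1 (÷-7) = (0, 1, -11/14, -5/7, -10/7)
  row 0: subtract 2×row1 = (1, 0, 1/14, 3/7, 6/7)
  row 2: subtract 8×row1 = (0, 0, 2/7, 33/7, 80/7)
step 3: normalize row 2 (÷2/7) = (0, 0, 1, 33/2, 40)
  row 0: subtract 1/14×row2 = (1, 0, 0, -3/4, -2)
  row 1: subtract -11/14×row2 = (0, 1, 0, 49/4, 30)
  row 3: subtract -1×row2 = (0, 0, 0, 37/2, 44)
step 4: normalize row 3 (÷37/2) = (0, 0, 0, 1, 88/37)
  row 0: subtract -3/4×row3 = (1, 0, 0, 0, -8/37)
  row 1: subtract 49/4×row3 = (0, 1, 0, 0, 32/37)
  row 2: subtract 33/2×row3 = (0, 0, 1, 0, 28/37)

M[1][4] = 32/37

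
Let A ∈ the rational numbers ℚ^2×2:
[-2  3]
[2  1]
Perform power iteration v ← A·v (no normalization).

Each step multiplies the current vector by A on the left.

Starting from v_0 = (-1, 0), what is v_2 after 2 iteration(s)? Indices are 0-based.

v_0 = (-1, 0).
v_1 = A·v_0 = (2, -2).
v_2 = A·v_1 = (-10, 2).

v_2 = (-10, 2)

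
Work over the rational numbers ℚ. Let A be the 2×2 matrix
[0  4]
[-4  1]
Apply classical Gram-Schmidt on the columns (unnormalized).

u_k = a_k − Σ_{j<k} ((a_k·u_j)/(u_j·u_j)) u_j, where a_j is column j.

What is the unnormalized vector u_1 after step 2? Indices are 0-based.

u_1 = (4, 0)

Step 1: u_0 = a_0 = (0, -4).
Step 2: u_1 = a_1 − (-1/4)·u_0 = (4, 0).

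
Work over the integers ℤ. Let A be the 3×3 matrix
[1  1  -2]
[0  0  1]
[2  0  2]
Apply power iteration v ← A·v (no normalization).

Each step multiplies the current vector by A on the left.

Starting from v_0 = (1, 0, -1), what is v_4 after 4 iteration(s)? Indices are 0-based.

v_0 = (1, 0, -1).
v_1 = A·v_0 = (3, -1, 0).
v_2 = A·v_1 = (2, 0, 6).
v_3 = A·v_2 = (-10, 6, 16).
v_4 = A·v_3 = (-36, 16, 12).

v_4 = (-36, 16, 12)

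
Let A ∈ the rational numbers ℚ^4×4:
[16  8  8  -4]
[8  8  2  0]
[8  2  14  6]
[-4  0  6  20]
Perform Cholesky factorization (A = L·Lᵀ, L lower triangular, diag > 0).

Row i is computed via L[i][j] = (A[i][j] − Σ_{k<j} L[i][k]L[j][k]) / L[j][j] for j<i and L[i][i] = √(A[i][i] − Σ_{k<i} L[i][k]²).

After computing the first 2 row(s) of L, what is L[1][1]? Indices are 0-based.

Step 1: L[0][0] = √(16) = 4.
  L[1][0] = (8) / L[0][0] = 2.
Step 2: L[1][1] = √(4) = 2.

L[1][1] = 2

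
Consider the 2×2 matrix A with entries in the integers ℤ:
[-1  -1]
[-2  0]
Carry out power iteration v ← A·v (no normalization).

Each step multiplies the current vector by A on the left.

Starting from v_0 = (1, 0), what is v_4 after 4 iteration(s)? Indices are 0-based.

v_0 = (1, 0).
v_1 = A·v_0 = (-1, -2).
v_2 = A·v_1 = (3, 2).
v_3 = A·v_2 = (-5, -6).
v_4 = A·v_3 = (11, 10).

v_4 = (11, 10)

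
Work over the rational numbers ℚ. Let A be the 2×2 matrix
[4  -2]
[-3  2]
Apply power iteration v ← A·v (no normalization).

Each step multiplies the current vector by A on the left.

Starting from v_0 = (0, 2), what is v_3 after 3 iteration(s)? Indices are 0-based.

v_3 = (-136, 112)

v_0 = (0, 2).
v_1 = A·v_0 = (-4, 4).
v_2 = A·v_1 = (-24, 20).
v_3 = A·v_2 = (-136, 112).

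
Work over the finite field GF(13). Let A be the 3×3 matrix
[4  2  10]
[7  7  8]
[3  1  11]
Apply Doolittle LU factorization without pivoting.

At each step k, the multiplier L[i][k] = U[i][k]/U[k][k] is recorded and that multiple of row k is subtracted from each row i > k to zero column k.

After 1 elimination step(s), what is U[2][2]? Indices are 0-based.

Step 1: pivot at (0,0) is 4.
  row1 ← row1 − (5)·row0  ⇒  L[1][0]=5, U row1=(0, 10, 10)
  row2 ← row2 − (4)·row0  ⇒  L[2][0]=4, U row2=(0, 6, 10)

U[2][2] = 10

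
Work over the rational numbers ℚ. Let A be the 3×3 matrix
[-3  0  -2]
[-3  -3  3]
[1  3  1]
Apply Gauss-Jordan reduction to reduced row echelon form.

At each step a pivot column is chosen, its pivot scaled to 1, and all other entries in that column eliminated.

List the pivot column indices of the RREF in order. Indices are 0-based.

pivot columns: 0, 1, 2

step 1: normalize row 0 (÷-3) = (1, 0, 2/3)
  row 1: subtract -3×row0 = (0, -3, 5)
  row 2: subtract 1×row0 = (0, 3, 1/3)
step 2: normalize row 1 (÷-3) = (0, 1, -5/3)
  row 2: subtract 3×row1 = (0, 0, 16/3)
step 3: normalize row 2 (÷16/3) = (0, 0, 1)
  row 0: subtract 2/3×row2 = (1, 0, 0)
  row 1: subtract -5/3×row2 = (0, 1, 0)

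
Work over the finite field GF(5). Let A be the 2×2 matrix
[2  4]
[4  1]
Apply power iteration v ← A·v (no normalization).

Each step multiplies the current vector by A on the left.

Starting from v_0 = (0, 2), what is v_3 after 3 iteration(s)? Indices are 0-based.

v_0 = (0, 2).
v_1 = A·v_0 = (3, 2).
v_2 = A·v_1 = (4, 4).
v_3 = A·v_2 = (4, 0).

v_3 = (4, 0)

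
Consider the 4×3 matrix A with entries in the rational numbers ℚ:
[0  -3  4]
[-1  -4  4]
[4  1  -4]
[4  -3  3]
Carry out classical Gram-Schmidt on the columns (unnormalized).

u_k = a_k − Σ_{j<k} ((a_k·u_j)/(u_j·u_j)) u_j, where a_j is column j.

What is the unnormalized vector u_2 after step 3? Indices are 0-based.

u_2 = (401/1139, -84/67, -1395/1139, 1038/1139)

Step 1: u_0 = a_0 = (0, -1, 4, 4).
Step 2: u_1 = a_1 − (-4/33)·u_0 = (-3, -136/33, 49/33, -83/33).
Step 3: u_2 = a_2 − (-8/33)·u_0 − (-1385/1139)·u_1 = (401/1139, -84/67, -1395/1139, 1038/1139).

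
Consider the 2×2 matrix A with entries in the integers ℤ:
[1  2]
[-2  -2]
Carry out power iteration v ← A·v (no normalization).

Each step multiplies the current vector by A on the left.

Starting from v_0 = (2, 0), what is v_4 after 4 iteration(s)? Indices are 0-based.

v_0 = (2, 0).
v_1 = A·v_0 = (2, -4).
v_2 = A·v_1 = (-6, 4).
v_3 = A·v_2 = (2, 4).
v_4 = A·v_3 = (10, -12).

v_4 = (10, -12)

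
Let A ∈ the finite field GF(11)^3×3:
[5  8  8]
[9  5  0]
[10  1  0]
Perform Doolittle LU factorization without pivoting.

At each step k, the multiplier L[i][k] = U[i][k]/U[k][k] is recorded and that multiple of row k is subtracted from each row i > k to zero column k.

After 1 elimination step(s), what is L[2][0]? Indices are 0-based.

L[2][0] = 2

k=0: U[0][0]=5
  eliminate (1,0): mult=4, new row 1: (0, 6, 1); set L[1][0]=4
  eliminate (2,0): mult=2, new row 2: (0, 7, 6); set L[2][0]=2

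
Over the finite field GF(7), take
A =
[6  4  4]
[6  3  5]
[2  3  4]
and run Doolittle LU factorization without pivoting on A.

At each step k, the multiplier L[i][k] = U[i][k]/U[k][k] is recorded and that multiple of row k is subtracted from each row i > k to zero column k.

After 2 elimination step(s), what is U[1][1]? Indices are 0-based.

Step 1: pivot at (0,0) is 6.
  row1 ← row1 − (1)·row0  ⇒  L[1][0]=1, U row1=(0, 6, 1)
  row2 ← row2 − (5)·row0  ⇒  L[2][0]=5, U row2=(0, 4, 5)
Step 2: pivot at (1,1) is 6.
  row2 ← row2 − (3)·row1  ⇒  L[2][1]=3, U row2=(0, 0, 2)

U[1][1] = 6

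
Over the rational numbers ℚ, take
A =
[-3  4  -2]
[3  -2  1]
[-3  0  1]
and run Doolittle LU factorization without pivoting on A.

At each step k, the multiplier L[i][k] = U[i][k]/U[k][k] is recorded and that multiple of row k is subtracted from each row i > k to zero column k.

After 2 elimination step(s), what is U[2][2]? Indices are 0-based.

U[2][2] = 1

[col 0] pivot -3
  R1 -= -1*R0 → (0, 2, -1)  (L[1][0] := -1)
  R2 -= 1*R0 → (0, -4, 3)  (L[2][0] := 1)
[col 1] pivot 2
  R2 -= -2*R1 → (0, 0, 1)  (L[2][1] := -2)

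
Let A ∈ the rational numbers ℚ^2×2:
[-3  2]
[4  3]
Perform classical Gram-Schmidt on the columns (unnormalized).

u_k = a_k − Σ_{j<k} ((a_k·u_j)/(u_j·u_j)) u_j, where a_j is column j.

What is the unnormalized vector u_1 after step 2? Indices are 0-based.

Step 1: u_0 = a_0 = (-3, 4).
Step 2: u_1 = a_1 − (6/25)·u_0 = (68/25, 51/25).

u_1 = (68/25, 51/25)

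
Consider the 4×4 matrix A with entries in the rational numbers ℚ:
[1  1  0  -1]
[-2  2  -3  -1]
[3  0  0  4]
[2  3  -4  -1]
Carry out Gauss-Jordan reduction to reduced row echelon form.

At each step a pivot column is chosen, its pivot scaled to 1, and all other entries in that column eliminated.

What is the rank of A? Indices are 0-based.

rank = 4

pivot(0,0)=1: scale R0 → (1, 1, 0, -1)
  clear (1,0): R1 −= (-2)R0 → (0, 4, -3, -3)
  clear (2,0): R2 −= (3)R0 → (0, -3, 0, 7)
  clear (3,0): R3 −= (2)R0 → (0, 1, -4, 1)
pivot(1,1)=4: scale R1 → (0, 1, -3/4, -3/4)
  clear (0,1): R0 −= (1)R1 → (1, 0, 3/4, -1/4)
  clear (2,1): R2 −= (-3)R1 → (0, 0, -9/4, 19/4)
  clear (3,1): R3 −= (1)R1 → (0, 0, -13/4, 7/4)
pivot(2,2)=-9/4: scale R2 → (0, 0, 1, -19/9)
  clear (0,2): R0 −= (3/4)R2 → (1, 0, 0, 4/3)
  clear (1,2): R1 −= (-3/4)R2 → (0, 1, 0, -7/3)
  clear (3,2): R3 −= (-13/4)R2 → (0, 0, 0, -46/9)
pivot(3,3)=-46/9: scale R3 → (0, 0, 0, 1)
  clear (0,3): R0 −= (4/3)R3 → (1, 0, 0, 0)
  clear (1,3): R1 −= (-7/3)R3 → (0, 1, 0, 0)
  clear (2,3): R2 −= (-19/9)R3 → (0, 0, 1, 0)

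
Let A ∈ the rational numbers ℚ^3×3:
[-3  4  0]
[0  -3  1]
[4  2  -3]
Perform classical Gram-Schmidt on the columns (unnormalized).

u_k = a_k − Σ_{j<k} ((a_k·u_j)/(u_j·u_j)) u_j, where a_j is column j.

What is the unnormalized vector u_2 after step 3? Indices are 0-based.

u_2 = (-60/709, -110/709, -45/709)

Step 1: u_0 = a_0 = (-3, 0, 4).
Step 2: u_1 = a_1 − (-4/25)·u_0 = (88/25, -3, 66/25).
Step 3: u_2 = a_2 − (-12/25)·u_0 − (-273/709)·u_1 = (-60/709, -110/709, -45/709).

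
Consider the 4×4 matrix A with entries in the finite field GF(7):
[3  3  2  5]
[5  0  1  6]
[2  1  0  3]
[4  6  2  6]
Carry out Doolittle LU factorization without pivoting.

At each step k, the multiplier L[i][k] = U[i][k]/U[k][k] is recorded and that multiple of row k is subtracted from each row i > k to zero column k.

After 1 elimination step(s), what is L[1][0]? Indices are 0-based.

Step 1: pivot at (0,0) is 3.
  row1 ← row1 − (4)·row0  ⇒  L[1][0]=4, U row1=(0, 2, 0, 0)
  row2 ← row2 − (3)·row0  ⇒  L[2][0]=3, U row2=(0, 6, 1, 2)
  row3 ← row3 − (6)·row0  ⇒  L[3][0]=6, U row3=(0, 2, 4, 4)

L[1][0] = 4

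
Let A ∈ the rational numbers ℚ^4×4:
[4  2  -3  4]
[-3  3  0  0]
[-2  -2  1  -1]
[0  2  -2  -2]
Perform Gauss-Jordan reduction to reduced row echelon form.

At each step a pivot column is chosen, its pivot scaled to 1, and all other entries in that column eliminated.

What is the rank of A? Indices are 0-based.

pivot(0,0)=4: scale R0 → (1, 1/2, -3/4, 1)
  clear (1,0): R1 −= (-3)R0 → (0, 9/2, -9/4, 3)
  clear (2,0): R2 −= (-2)R0 → (0, -1, -1/2, 1)
pivot(1,1)=9/2: scale R1 → (0, 1, -1/2, 2/3)
  clear (0,1): R0 −= (1/2)R1 → (1, 0, -1/2, 2/3)
  clear (2,1): R2 −= (-1)R1 → (0, 0, -1, 5/3)
  clear (3,1): R3 −= (2)R1 → (0, 0, -1, -10/3)
pivot(2,2)=-1: scale R2 → (0, 0, 1, -5/3)
  clear (0,2): R0 −= (-1/2)R2 → (1, 0, 0, -1/6)
  clear (1,2): R1 −= (-1/2)R2 → (0, 1, 0, -1/6)
  clear (3,2): R3 −= (-1)R2 → (0, 0, 0, -5)
pivot(3,3)=-5: scale R3 → (0, 0, 0, 1)
  clear (0,3): R0 −= (-1/6)R3 → (1, 0, 0, 0)
  clear (1,3): R1 −= (-1/6)R3 → (0, 1, 0, 0)
  clear (2,3): R2 −= (-5/3)R3 → (0, 0, 1, 0)

rank = 4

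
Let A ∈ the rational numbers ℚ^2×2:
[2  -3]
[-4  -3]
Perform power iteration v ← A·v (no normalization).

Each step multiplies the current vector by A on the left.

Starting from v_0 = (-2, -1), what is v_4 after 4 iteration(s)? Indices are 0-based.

v_0 = (-2, -1).
v_1 = A·v_0 = (-1, 11).
v_2 = A·v_1 = (-35, -29).
v_3 = A·v_2 = (17, 227).
v_4 = A·v_3 = (-647, -749).

v_4 = (-647, -749)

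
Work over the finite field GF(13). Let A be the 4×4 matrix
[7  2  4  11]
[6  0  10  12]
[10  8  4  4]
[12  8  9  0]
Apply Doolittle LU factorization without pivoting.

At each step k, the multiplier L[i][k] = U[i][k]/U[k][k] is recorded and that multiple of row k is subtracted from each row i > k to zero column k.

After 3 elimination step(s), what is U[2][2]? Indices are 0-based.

Step 1: pivot at (0,0) is 7.
  row1 ← row1 − (12)·row0  ⇒  L[1][0]=12, U row1=(0, 2, 1, 10)
  row2 ← row2 − (7)·row0  ⇒  L[2][0]=7, U row2=(0, 7, 2, 5)
  row3 ← row3 − (11)·row0  ⇒  L[3][0]=11, U row3=(0, 12, 4, 9)
Step 2: pivot at (1,1) is 2.
  row2 ← row2 − (10)·row1  ⇒  L[2][1]=10, U row2=(0, 0, 5, 9)
  row3 ← row3 − (6)·row1  ⇒  L[3][1]=6, U row3=(0, 0, 11, 1)
Step 3: pivot at (2,2) is 5.
  row3 ← row3 − (10)·row2  ⇒  L[3][2]=10, U row3=(0, 0, 0, 2)

U[2][2] = 5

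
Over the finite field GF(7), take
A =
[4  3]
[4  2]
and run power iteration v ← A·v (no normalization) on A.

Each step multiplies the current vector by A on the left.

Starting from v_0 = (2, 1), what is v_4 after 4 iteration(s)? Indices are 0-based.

v_4 = (4, 0)

v_0 = (2, 1).
v_1 = A·v_0 = (4, 3).
v_2 = A·v_1 = (4, 1).
v_3 = A·v_2 = (5, 4).
v_4 = A·v_3 = (4, 0).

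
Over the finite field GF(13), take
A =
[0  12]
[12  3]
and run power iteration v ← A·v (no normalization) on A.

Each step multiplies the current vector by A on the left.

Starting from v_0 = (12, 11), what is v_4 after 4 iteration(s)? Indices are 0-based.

v_4 = (4, 10)

v_0 = (12, 11).
v_1 = A·v_0 = (2, 8).
v_2 = A·v_1 = (5, 9).
v_3 = A·v_2 = (4, 9).
v_4 = A·v_3 = (4, 10).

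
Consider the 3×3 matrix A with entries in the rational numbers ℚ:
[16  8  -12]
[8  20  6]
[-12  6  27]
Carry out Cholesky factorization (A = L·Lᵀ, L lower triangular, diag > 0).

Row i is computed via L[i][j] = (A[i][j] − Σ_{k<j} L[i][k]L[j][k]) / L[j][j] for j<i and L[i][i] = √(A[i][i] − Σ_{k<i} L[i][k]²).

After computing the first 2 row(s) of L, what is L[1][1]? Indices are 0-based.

Step 1: L[0][0] = √(16) = 4.
  L[1][0] = (8) / L[0][0] = 2.
Step 2: L[1][1] = √(16) = 4.

L[1][1] = 4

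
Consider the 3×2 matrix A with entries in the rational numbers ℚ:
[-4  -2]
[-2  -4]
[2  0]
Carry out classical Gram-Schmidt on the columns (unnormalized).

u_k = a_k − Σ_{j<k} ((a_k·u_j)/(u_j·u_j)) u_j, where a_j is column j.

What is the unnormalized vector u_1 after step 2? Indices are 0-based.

u_1 = (2/3, -8/3, -4/3)

Step 1: u_0 = a_0 = (-4, -2, 2).
Step 2: u_1 = a_1 − (2/3)·u_0 = (2/3, -8/3, -4/3).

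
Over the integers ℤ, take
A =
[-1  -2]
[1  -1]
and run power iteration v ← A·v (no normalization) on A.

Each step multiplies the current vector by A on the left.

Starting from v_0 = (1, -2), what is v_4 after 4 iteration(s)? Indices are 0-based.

v_4 = (9, 18)

v_0 = (1, -2).
v_1 = A·v_0 = (3, 3).
v_2 = A·v_1 = (-9, 0).
v_3 = A·v_2 = (9, -9).
v_4 = A·v_3 = (9, 18).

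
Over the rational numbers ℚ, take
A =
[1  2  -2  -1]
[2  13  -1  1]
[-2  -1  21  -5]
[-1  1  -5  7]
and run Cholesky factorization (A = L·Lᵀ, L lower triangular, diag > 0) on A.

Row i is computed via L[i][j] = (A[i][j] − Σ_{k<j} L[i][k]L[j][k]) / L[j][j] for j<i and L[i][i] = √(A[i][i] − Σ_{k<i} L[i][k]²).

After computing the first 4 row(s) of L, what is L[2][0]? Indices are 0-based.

L[2][0] = -2

Step 1: L[0][0] = √(1) = 1.
  L[1][0] = (2) / L[0][0] = 2.
Step 2: L[1][1] = √(9) = 3.
  L[2][0] = (-2) / L[0][0] = -2.
  L[2][1] = (3) / L[1][1] = 1.
Step 3: L[2][2] = √(16) = 4.
  L[3][0] = (-1) / L[0][0] = -1.
  L[3][1] = (3) / L[1][1] = 1.
  L[3][2] = (-8) / L[2][2] = -2.
Step 4: L[3][3] = √(1) = 1.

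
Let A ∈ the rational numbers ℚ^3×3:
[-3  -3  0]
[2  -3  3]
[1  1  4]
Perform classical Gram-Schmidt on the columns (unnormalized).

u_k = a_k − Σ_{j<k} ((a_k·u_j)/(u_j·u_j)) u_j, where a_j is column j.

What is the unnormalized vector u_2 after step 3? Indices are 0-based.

u_2 = (6/5, 0, 18/5)

Step 1: u_0 = a_0 = (-3, 2, 1).
Step 2: u_1 = a_1 − (2/7)·u_0 = (-15/7, -25/7, 5/7).
Step 3: u_2 = a_2 − (5/7)·u_0 − (-11/25)·u_1 = (6/5, 0, 18/5).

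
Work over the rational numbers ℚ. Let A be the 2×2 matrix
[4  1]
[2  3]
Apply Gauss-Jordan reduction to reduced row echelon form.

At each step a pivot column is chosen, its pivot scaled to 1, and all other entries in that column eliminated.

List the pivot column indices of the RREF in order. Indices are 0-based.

[1] R0 /= 4  ⇒  (1, 1/4)
     R1 -= 2·R0  ⇒  (0, 5/2)
[2] R1 /= 5/2  ⇒  (0, 1)
     R0 -= 1/4·R1  ⇒  (1, 0)

pivot columns: 0, 1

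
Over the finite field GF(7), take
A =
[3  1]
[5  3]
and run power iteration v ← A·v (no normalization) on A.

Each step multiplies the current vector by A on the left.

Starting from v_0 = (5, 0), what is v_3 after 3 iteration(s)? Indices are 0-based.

v_0 = (5, 0).
v_1 = A·v_0 = (1, 4).
v_2 = A·v_1 = (0, 3).
v_3 = A·v_2 = (3, 2).

v_3 = (3, 2)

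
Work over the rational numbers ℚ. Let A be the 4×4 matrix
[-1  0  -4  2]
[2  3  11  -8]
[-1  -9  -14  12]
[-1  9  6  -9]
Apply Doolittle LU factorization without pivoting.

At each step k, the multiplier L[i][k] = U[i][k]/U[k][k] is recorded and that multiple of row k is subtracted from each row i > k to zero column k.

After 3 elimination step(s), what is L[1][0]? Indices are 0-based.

L[1][0] = -2

[col 0] pivot -1
  R1 -= -2*R0 → (0, 3, 3, -4)  (L[1][0] := -2)
  R2 -= 1*R0 → (0, -9, -10, 10)  (L[2][0] := 1)
  R3 -= 1*R0 → (0, 9, 10, -11)  (L[3][0] := 1)
[col 1] pivot 3
  R2 -= -3*R1 → (0, 0, -1, -2)  (L[2][1] := -3)
  R3 -= 3*R1 → (0, 0, 1, 1)  (L[3][1] := 3)
[col 2] pivot -1
  R3 -= -1*R2 → (0, 0, 0, -1)  (L[3][2] := -1)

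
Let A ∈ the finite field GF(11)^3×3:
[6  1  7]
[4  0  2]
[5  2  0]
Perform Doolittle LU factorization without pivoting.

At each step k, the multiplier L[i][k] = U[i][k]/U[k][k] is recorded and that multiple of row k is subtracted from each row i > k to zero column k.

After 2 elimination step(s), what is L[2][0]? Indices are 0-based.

L[2][0] = 10

Step 1: pivot at (0,0) is 6.
  row1 ← row1 − (8)·row0  ⇒  L[1][0]=8, U row1=(0, 3, 1)
  row2 ← row2 − (10)·row0  ⇒  L[2][0]=10, U row2=(0, 3, 7)
Step 2: pivot at (1,1) is 3.
  row2 ← row2 − (1)·row1  ⇒  L[2][1]=1, U row2=(0, 0, 6)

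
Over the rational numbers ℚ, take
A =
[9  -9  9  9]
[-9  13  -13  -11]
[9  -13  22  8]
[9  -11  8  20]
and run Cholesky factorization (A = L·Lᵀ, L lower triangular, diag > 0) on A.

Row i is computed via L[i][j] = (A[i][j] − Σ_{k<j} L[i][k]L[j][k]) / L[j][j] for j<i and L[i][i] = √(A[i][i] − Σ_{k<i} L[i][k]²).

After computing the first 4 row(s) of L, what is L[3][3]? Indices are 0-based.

Step 1: L[0][0] = √(9) = 3.
  L[1][0] = (-9) / L[0][0] = -3.
Step 2: L[1][1] = √(4) = 2.
  L[2][0] = (9) / L[0][0] = 3.
  L[2][1] = (-4) / L[1][1] = -2.
Step 3: L[2][2] = √(9) = 3.
  L[3][0] = (9) / L[0][0] = 3.
  L[3][1] = (-2) / L[1][1] = -1.
  L[3][2] = (-3) / L[2][2] = -1.
Step 4: L[3][3] = √(9) = 3.

L[3][3] = 3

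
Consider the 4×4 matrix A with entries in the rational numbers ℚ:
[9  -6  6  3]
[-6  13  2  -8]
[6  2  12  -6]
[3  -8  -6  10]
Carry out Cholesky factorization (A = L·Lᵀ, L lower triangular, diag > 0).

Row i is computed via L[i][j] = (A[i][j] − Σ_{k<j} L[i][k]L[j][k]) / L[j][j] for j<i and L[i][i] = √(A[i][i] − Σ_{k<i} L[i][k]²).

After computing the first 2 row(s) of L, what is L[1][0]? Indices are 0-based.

Step 1: L[0][0] = √(9) = 3.
  L[1][0] = (-6) / L[0][0] = -2.
Step 2: L[1][1] = √(9) = 3.

L[1][0] = -2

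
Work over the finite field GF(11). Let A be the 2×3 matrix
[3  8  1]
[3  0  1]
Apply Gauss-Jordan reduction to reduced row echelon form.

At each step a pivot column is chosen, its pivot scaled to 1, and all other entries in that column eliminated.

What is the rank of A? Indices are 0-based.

[1] R0 /= 3  ⇒  (1, 10, 4)
     R1 -= 3·R0  ⇒  (0, 3, 0)
[2] R1 /= 3  ⇒  (0, 1, 0)
     R0 -= 10·R1  ⇒  (1, 0, 4)

rank = 2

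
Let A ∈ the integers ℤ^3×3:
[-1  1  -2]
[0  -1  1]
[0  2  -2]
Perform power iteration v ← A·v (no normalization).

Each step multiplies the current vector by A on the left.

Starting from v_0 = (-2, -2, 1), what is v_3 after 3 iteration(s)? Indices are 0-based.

v_3 = (-62, 27, -54)

v_0 = (-2, -2, 1).
v_1 = A·v_0 = (-2, 3, -6).
v_2 = A·v_1 = (17, -9, 18).
v_3 = A·v_2 = (-62, 27, -54).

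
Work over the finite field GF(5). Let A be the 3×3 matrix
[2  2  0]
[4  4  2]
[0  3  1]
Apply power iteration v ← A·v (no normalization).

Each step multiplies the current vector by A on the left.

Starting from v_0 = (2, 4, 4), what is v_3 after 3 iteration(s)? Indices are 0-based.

v_0 = (2, 4, 4).
v_1 = A·v_0 = (2, 2, 1).
v_2 = A·v_1 = (3, 3, 2).
v_3 = A·v_2 = (2, 3, 1).

v_3 = (2, 3, 1)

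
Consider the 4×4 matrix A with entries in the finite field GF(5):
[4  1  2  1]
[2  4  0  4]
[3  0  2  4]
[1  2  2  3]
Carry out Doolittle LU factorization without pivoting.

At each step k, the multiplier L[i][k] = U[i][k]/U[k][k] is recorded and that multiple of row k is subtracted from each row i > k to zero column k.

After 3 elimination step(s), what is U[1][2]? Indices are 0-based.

U[1][2] = 4

k=0: U[0][0]=4
  eliminate (1,0): mult=3, new row 1: (0, 1, 4, 1); set L[1][0]=3
  eliminate (2,0): mult=2, new row 2: (0, 3, 3, 2); set L[2][0]=2
  eliminate (3,0): mult=4, new row 3: (0, 3, 4, 4); set L[3][0]=4
k=1: U[1][1]=1
  eliminate (2,1): mult=3, new row 2: (0, 0, 1, 4); set L[2][1]=3
  eliminate (3,1): mult=3, new row 3: (0, 0, 2, 1); set L[3][1]=3
k=2: U[2][2]=1
  eliminate (3,2): mult=2, new row 3: (0, 0, 0, 3); set L[3][2]=2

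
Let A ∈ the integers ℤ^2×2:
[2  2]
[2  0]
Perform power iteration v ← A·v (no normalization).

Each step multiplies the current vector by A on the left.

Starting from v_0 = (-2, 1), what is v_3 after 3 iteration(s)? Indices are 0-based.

v_0 = (-2, 1).
v_1 = A·v_0 = (-2, -4).
v_2 = A·v_1 = (-12, -4).
v_3 = A·v_2 = (-32, -24).

v_3 = (-32, -24)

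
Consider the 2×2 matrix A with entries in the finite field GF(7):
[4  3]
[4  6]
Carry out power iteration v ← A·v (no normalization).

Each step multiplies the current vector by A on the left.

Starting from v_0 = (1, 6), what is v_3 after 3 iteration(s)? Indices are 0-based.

v_3 = (3, 0)

v_0 = (1, 6).
v_1 = A·v_0 = (1, 5).
v_2 = A·v_1 = (5, 6).
v_3 = A·v_2 = (3, 0).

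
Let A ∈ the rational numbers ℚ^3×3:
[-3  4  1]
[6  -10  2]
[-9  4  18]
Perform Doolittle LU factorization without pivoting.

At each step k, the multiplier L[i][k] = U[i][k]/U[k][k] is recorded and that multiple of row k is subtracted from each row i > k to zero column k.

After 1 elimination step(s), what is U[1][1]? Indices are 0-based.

[col 0] pivot -3
  R1 -= -2*R0 → (0, -2, 4)  (L[1][0] := -2)
  R2 -= 3*R0 → (0, -8, 15)  (L[2][0] := 3)

U[1][1] = -2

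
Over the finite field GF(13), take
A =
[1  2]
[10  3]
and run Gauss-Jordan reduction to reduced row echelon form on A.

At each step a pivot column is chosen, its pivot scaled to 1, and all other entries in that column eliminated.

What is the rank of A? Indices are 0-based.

rank = 2

step 1: normalize row 0 (÷1) = (1, 2)
  row 1: subtract 10×row0 = (0, 9)
step 2: normalize row 1 (÷9) = (0, 1)
  row 0: subtract 2×row1 = (1, 0)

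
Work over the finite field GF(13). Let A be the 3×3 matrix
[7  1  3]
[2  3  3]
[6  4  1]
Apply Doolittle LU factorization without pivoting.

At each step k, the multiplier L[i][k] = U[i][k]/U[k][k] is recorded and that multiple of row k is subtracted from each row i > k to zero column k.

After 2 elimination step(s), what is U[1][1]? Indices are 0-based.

k=0: U[0][0]=7
  eliminate (1,0): mult=4, new row 1: (0, 12, 4); set L[1][0]=4
  eliminate (2,0): mult=12, new row 2: (0, 5, 4); set L[2][0]=12
k=1: U[1][1]=12
  eliminate (2,1): mult=8, new row 2: (0, 0, 11); set L[2][1]=8

U[1][1] = 12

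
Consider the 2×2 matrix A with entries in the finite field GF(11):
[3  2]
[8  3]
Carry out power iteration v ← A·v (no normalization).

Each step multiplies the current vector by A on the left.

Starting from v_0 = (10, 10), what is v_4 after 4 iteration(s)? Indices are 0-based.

v_0 = (10, 10).
v_1 = A·v_0 = (6, 0).
v_2 = A·v_1 = (7, 4).
v_3 = A·v_2 = (7, 2).
v_4 = A·v_3 = (3, 7).

v_4 = (3, 7)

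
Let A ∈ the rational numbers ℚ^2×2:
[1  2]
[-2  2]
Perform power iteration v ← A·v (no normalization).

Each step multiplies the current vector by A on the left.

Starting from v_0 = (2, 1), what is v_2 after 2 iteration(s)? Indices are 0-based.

v_2 = (0, -12)

v_0 = (2, 1).
v_1 = A·v_0 = (4, -2).
v_2 = A·v_1 = (0, -12).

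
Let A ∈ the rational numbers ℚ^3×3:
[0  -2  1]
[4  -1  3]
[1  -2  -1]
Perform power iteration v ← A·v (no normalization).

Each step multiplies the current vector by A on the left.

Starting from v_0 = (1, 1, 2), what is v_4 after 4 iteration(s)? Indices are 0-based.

v_0 = (1, 1, 2).
v_1 = A·v_0 = (0, 9, -3).
v_2 = A·v_1 = (-21, -18, -15).
v_3 = A·v_2 = (21, -111, 30).
v_4 = A·v_3 = (252, 285, 213).

v_4 = (252, 285, 213)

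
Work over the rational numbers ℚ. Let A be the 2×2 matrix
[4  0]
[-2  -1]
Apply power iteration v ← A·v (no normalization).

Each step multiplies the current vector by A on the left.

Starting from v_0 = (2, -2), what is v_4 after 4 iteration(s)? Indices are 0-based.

v_0 = (2, -2).
v_1 = A·v_0 = (8, -2).
v_2 = A·v_1 = (32, -14).
v_3 = A·v_2 = (128, -50).
v_4 = A·v_3 = (512, -206).

v_4 = (512, -206)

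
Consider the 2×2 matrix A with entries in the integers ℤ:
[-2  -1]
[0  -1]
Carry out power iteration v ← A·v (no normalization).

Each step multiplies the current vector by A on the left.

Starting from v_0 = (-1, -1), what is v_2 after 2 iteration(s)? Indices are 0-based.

v_0 = (-1, -1).
v_1 = A·v_0 = (3, 1).
v_2 = A·v_1 = (-7, -1).

v_2 = (-7, -1)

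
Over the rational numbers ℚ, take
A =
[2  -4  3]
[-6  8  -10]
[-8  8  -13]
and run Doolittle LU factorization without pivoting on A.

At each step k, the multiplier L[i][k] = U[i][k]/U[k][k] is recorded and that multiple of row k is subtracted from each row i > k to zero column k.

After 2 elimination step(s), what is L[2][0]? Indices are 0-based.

L[2][0] = -4

[col 0] pivot 2
  R1 -= -3*R0 → (0, -4, -1)  (L[1][0] := -3)
  R2 -= -4*R0 → (0, -8, -1)  (L[2][0] := -4)
[col 1] pivot -4
  R2 -= 2*R1 → (0, 0, 1)  (L[2][1] := 2)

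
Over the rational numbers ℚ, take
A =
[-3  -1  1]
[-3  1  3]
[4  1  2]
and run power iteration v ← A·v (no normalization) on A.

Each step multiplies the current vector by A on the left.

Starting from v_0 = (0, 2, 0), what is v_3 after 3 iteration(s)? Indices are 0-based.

v_0 = (0, 2, 0).
v_1 = A·v_0 = (-2, 2, 2).
v_2 = A·v_1 = (6, 14, -2).
v_3 = A·v_2 = (-34, -10, 34).

v_3 = (-34, -10, 34)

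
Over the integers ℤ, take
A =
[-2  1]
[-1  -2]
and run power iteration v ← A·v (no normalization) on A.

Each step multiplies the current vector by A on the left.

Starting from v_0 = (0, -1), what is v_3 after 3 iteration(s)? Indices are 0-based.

v_0 = (0, -1).
v_1 = A·v_0 = (-1, 2).
v_2 = A·v_1 = (4, -3).
v_3 = A·v_2 = (-11, 2).

v_3 = (-11, 2)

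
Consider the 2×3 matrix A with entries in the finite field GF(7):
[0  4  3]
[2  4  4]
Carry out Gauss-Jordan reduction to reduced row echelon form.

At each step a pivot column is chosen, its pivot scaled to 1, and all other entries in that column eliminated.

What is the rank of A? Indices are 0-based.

rank = 2

pivot(0,0): swap R0↔R1
pivot(0,0)=2: scale R0 → (1, 2, 2)
pivot(1,1)=4: scale R1 → (0, 1, 6)
  clear (0,1): R0 −= (2)R1 → (1, 0, 4)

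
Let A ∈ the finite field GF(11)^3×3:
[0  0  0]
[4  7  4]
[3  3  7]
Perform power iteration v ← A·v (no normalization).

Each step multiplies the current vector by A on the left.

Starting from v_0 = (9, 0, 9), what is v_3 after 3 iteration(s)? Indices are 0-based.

v_0 = (9, 0, 9).
v_1 = A·v_0 = (0, 6, 2).
v_2 = A·v_1 = (0, 6, 10).
v_3 = A·v_2 = (0, 5, 0).

v_3 = (0, 5, 0)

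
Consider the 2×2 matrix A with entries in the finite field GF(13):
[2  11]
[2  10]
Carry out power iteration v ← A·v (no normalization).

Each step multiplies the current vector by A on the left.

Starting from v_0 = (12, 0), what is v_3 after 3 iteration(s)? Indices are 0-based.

v_0 = (12, 0).
v_1 = A·v_0 = (11, 11).
v_2 = A·v_1 = (0, 2).
v_3 = A·v_2 = (9, 7).

v_3 = (9, 7)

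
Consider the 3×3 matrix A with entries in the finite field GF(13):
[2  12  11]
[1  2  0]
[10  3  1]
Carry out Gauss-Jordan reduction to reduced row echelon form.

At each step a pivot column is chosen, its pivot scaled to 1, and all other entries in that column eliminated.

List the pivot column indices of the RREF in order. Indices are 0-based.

pivot columns: 0, 1

step 1: normalize row 0 (÷2) = (1, 6, 12)
  row 1: subtract 1×row0 = (0, 9, 1)
  row 2: subtract 10×row0 = (0, 8, 11)
step 2: normalize row 1 (÷9) = (0, 1, 3)
  row 0: subtract 6×row1 = (1, 0, 7)
  row 2: subtract 8×row1 = (0, 0, 0)
skip col 2 (zero from row 2)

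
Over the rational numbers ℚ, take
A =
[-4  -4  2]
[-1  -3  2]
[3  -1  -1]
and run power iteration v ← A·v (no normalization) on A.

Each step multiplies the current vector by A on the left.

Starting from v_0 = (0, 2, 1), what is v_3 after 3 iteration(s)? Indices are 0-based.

v_3 = (-206, -92, 101)

v_0 = (0, 2, 1).
v_1 = A·v_0 = (-6, -4, -3).
v_2 = A·v_1 = (34, 12, -11).
v_3 = A·v_2 = (-206, -92, 101).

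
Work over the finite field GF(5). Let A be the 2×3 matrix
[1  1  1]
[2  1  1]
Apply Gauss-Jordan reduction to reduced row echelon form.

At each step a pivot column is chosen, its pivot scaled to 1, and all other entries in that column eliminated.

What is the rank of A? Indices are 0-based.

[1] R0 /= 1  ⇒  (1, 1, 1)
     R1 -= 2·R0  ⇒  (0, 4, 4)
[2] R1 /= 4  ⇒  (0, 1, 1)
     R0 -= 1·R1  ⇒  (1, 0, 0)

rank = 2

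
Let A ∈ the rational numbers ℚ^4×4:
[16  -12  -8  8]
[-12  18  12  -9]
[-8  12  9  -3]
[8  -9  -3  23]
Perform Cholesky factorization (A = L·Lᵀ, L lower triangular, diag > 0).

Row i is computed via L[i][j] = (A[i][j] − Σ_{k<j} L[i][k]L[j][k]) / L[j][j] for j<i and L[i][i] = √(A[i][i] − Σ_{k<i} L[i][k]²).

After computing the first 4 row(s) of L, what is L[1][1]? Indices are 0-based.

L[1][1] = 3

Step 1: L[0][0] = √(16) = 4.
  L[1][0] = (-12) / L[0][0] = -3.
Step 2: L[1][1] = √(9) = 3.
  L[2][0] = (-8) / L[0][0] = -2.
  L[2][1] = (6) / L[1][1] = 2.
Step 3: L[2][2] = √(1) = 1.
  L[3][0] = (8) / L[0][0] = 2.
  L[3][1] = (-3) / L[1][1] = -1.
  L[3][2] = (3) / L[2][2] = 3.
Step 4: L[3][3] = √(9) = 3.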